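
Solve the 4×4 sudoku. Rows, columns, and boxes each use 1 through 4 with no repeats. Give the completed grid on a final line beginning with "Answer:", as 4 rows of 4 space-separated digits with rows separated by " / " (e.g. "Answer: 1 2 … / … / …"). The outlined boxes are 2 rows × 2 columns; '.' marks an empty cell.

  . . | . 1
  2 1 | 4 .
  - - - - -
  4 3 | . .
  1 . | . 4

Step 1. [r1c3∈{2,3}] in row 1, 2 fits only at r1c3. So r1c3=2.
Step 2. [r2c4∈{3}] r2c4 has the single candidate 3, so r2c4=3.
Step 3. [r4c2∈{2}] r4c2 has the single candidate 2 ⇒ r4c2=2.
Step 4. [r3c4∈{2}] r3c4 has the single candidate 2 ⇒ r3c4=2.
Step 5. [r4c3∈{3}] only 3 remains possible at r4c3. So r4c3=3.
Step 6. [r1c1∈{3}] only 3 remains possible at r1c1 ⇒ r1c1=3.
Step 7. [r3c3∈{1}] r3c3 has the single candidate 1, so r3c3=1.
Step 8. [r1c2∈{4}] r1c2 is down to just 4. So r1c2=4.

Answer: 3 4 2 1 / 2 1 4 3 / 4 3 1 2 / 1 2 3 4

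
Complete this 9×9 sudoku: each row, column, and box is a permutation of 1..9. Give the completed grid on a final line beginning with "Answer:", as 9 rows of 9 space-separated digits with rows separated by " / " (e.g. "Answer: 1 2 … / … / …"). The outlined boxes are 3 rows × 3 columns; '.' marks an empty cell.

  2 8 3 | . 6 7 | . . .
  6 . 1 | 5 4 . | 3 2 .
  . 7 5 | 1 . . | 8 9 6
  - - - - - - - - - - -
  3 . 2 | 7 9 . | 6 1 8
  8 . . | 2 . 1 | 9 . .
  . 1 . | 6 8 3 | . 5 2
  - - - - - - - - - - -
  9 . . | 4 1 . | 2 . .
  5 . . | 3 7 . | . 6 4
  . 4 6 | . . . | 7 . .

Step 1. [r9c4∈{8,9}] across col 4, 8 lands solely at r9c4 ⇒ r9c4=8.
Step 2. [r9c8∈{3}] only 3 remains possible at r9c8. So r9c8=3.
Step 3. [r6c7∈{4}] r6c7 has the single candidate 4. So r6c7=4.
Step 4. [r7c9∈{5}] r7c9's peers cover all but 5, so r7c9=5.
Step 5. [r7c3∈{7,8}] 7 has one home in row 7: r7c3. So r7c3=7.
Step 6. [r5c5∈{5}] r5c5's peers cover all but 5, so r5c5=5.
Step 7. [r9c5∈{2}] only 2 remains possible at r9c5 ⇒ r9c5=2.
Step 8. [r8c7∈{1}] only 1 remains possible at r8c7 ⇒ r8c7=1.
Step 9. [r8c6∈{9}] nothing but 9 survives at r8c6 ⇒ r8c6=9.
Step 10. [r2c9∈{7}] r2c9 has the single candidate 7, so r2c9=7.
Step 11. [r1c4∈{9}] r1c4 is down to just 9 ⇒ r1c4=9.
Step 12. [r5c8∈{7}] nothing but 7 survives at r5c8 ⇒ r5c8=7.
Step 13. [r1c8∈{4}] r1c8's peers cover all but 4. So r1c8=4.
Step 14. [r5c3∈{4}] r5c3 has the single candidate 4 ⇒ r5c3=4.
Step 15. [r2c2∈{9}] r2c2 has the single candidate 9. So r2c2=9.
Step 16. [r7c6∈{6}] r7c6 has the single candidate 6 ⇒ r7c6=6.
Step 17. [r6c3∈{9}] r6c3 has the single candidate 9, so r6c3=9.
Step 18. [r8c2∈{2}] r8c2's peers cover all but 2 ⇒ r8c2=2.
Step 19. [r5c9∈{3}] r5c9 has the single candidate 3 ⇒ r5c9=3.
Step 20. [r4c6∈{4}] only 4 remains possible at r4c6. So r4c6=4.
Step 21. [r7c2∈{3}] r7c2 is down to just 3, so r7c2=3.
Step 22. [r8c3∈{8}] r8c3 is down to just 8. So r8c3=8.
Step 23. [r7c8∈{8}] r7c8 has the single candidate 8, so r7c8=8.
Step 24. [r3c5∈{3}] r3c5's peers cover all but 3, so r3c5=3.
Step 25. [r9c6∈{5}] only 5 remains possible at r9c6. So r9c6=5.
Step 26. [r3c1∈{4}] only 4 remains possible at r3c1, so r3c1=4.
Step 27. [r4c2∈{5}] r4c2 has the single candidate 5 ⇒ r4c2=5.
Step 28. [r5c2∈{6}] r5c2's peers cover all but 6 ⇒ r5c2=6.
Step 29. [r3c6∈{2}] only 2 remains possible at r3c6. So r3c6=2.
Step 30. [r1c7∈{5}] nothing but 5 survives at r1c7, so r1c7=5.
Step 31. [r2c6∈{8}] nothing but 8 survives at r2c6, so r2c6=8.
Step 32. [r9c9∈{9}] r9c9 has the single candidate 9, so r9c9=9.
Step 33. [r6c1∈{7}] only 7 remains possible at r6c1 ⇒ r6c1=7.
Step 34. [r9c1∈{1}] r9c1 has the single candidate 1, so r9c1=1.
Step 35. [r1c9∈{1}] r1c9 has the single candidate 1. So r1c9=1.

Answer: 2 8 3 9 6 7 5 4 1 / 6 9 1 5 4 8 3 2 7 / 4 7 5 1 3 2 8 9 6 / 3 5 2 7 9 4 6 1 8 / 8 6 4 2 5 1 9 7 3 / 7 1 9 6 8 3 4 5 2 / 9 3 7 4 1 6 2 8 5 / 5 2 8 3 7 9 1 6 4 / 1 4 6 8 2 5 7 3 9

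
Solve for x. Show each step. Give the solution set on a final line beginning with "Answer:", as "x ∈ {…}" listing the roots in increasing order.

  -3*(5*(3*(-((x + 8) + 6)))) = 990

Step 1. [-3*(5*(3*(-((x + 8) + 6)))) = 990] -3·(inner) — divide through by -3 ⇒ div: 5*(3*(-((x + 8) + 6))) = -330.
Step 2. [5*(3*(-((x + 8) + 6))) = -330] 5·(inner) — divide through by 5 ⇒ div: 3*(-((x + 8) + 6)) = -66.
Step 3. [3*(-((x + 8) + 6)) = -66] LHS = 3·(…); ÷3 both sides, so div: -((x + 8) + 6) = -22.
Step 4. [-((x + 8) + 6) = -22] LHS negated; negate both sides. So neg: (x + 8) + 6 = 22.
Step 5. [(x + 8) + 6 = 22] peel the +6: subtract 6 from each side, so sub: x + 8 = 16.
Step 6. [x + 8 = 16] the outer +8 inverts by subtracting 8, so sub: x = 8.

Answer: x ∈ {8}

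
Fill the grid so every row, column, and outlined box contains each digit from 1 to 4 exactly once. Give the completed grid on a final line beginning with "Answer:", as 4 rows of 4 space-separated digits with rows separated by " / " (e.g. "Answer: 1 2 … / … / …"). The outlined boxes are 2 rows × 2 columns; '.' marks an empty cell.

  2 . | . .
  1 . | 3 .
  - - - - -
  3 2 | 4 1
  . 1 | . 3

Step 1. [r1c4∈{4}] r1c4's peers cover all but 4. So r1c4=4.
Step 2. [r2c4∈{2}] r2c4's peers cover all but 2 ⇒ r2c4=2.
Step 3. [r2c2∈{4}] r2c2's peers cover all but 4. So r2c2=4.
Step 4. [r4c3∈{2}] nothing but 2 survives at r4c3 ⇒ r4c3=2.
Step 5. [r1c3∈{1}] nothing but 1 survives at r1c3 ⇒ r1c3=1.
Step 6. [r1c2∈{3}] only 3 remains possible at r1c2. So r1c2=3.
Step 7. [r4c1∈{4}] only 4 remains possible at r4c1 ⇒ r4c1=4.

Answer: 2 3 1 4 / 1 4 3 2 / 3 2 4 1 / 4 1 2 3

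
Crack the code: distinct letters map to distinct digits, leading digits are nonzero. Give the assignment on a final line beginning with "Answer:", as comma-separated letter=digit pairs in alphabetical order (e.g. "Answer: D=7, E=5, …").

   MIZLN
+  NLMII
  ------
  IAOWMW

Step 1. [col 1: N + I ≡ W (mod 10)] no forcing yet in column 1 (carry-in 0); I=1 is free and consistent — try it, so I=1.
Step 2. [col 1: N + I ≡ W (mod 10)] several values work for W in column 1 (N + I ≡ W (mod 10), carry-in 0); try W=3 ⇒ W=3.
Step 3. [col 1: N + I ≡ W (mod 10)] in column 1 we have N+I≡W with carry-in 0; given I=1, W=3 and digits 1,3 already taken and all letters distinct, that pins N to 2, so N=2.
Step 4. [col 2: L + I ≡ M (mod 10)] column 2 (L + I ≡ M (mod 10), carry-in 0) doesn't pin M yet; pick M=8 and continue ⇒ M=8.
Step 5. [col 2: L + I ≡ M (mod 10)] in column 2 we have L+I≡M with carry-in 0; given I=1, M=8 and digits 1,2,3,8 already taken and all letters distinct, that pins L to 7, so L=7.
Step 6. [col 3: Z + M ≡ W (mod 10)] in column 3 we have Z+M≡W with carry-in 0; given M=8, W=3 and digits 1,2,3,7,8 already taken and all letters distinct, that pins Z to 5, so Z=5.
Step 7. [col 4: I + L ≡ O (mod 10)] column 4: given I=1, L=7, carry-in 1, and digits 1,2,3,5,7,8 already taken and all letters distinct, I+L≡O (mod 10) forces O=9 ⇒ O=9.
Step 8. [col 5: M + N ≡ A (mod 10)] from column 5 (M=8, N=2, carry-in 0, digits 1,2,3,5,7,8,9 already taken and all letters distinct): A must equal 0 ⇒ A=0.

Answer: A=0, I=1, L=7, M=8, N=2, O=9, W=3, Z=5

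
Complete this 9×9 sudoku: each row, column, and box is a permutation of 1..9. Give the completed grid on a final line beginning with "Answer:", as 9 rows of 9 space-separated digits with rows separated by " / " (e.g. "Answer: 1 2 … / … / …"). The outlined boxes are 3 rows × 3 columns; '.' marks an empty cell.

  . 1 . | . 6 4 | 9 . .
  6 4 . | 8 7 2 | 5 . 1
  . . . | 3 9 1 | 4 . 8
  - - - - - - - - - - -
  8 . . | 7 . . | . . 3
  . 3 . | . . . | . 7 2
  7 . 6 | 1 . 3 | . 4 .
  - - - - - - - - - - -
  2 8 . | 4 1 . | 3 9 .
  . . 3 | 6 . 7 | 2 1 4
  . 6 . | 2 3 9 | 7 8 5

Step 1. [r3c1∈{5}] nothing but 5 survives at r3c1. So r3c1=5.
Step 2. [r4c8∈{5,6}] 5 has one home in col 8: r4c8 ⇒ r4c8=5.
Step 3. [r5c6∈{5,6,8}] in col 6, 8 fits only at r5c6. So r5c6=8.
Step 4. [r3c2∈{2,7}] r3c2 is the only open cell in col 2 admitting 7, so r3c2=7.
Step 5. [r5c4∈{5,9}] 9 has one home in col 4: r5c4 ⇒ r5c4=9.
Step 6. [r3c3∈{2}] nothing but 2 survives at r3c3 ⇒ r3c3=2.
Step 7. [r7c6∈{5}] nothing but 5 survives at r7c6. So r7c6=5.
Step 8. [r5c3∈{1,4,5}] r5c3 is the only open cell in col 3 admitting 5 ⇒ r5c3=5.
Step 9. [r5c5∈{4}] r5c5's peers cover all but 4. So r5c5=4.
Step 10. [r4c3∈{1,4,9}] r4c3 is the only open cell in row 4 admitting 4 ⇒ r4c3=4.
Step 11. [r4c2∈{2,9}] r4c2 is the only open cell in row 4 admitting 9. So r4c2=9.
Step 12. [r5c7∈{1,6}] 6 has one home in row 5: r5c7, so r5c7=6.
Step 13. [r5c1∈{1}] nothing but 1 survives at r5c1, so r5c1=1.
Step 14. [r4c5∈{2}] r4c5's peers cover all but 2, so r4c5=2.
Step 15. [r1c8∈{2,3}] r1c8 is the only open cell in row 1 admitting 2 ⇒ r1c8=2.
Step 16. [r8c1∈{9}] nothing but 9 survives at r8c1. So r8c1=9.
Step 17. [r2c3∈{9}] only 9 remains possible at r2c3, so r2c3=9.
Step 18. [r1c9∈{7}] r1c9's peers cover all but 7. So r1c9=7.
Step 19. [r7c9∈{6}] only 6 remains possible at r7c9 ⇒ r7c9=6.
Step 20. [r4c6∈{6}] nothing but 6 survives at r4c6 ⇒ r4c6=6.
Step 21. [r6c2∈{2}] r6c2 has the single candidate 2. So r6c2=2.
Step 22. [r8c2∈{5}] r8c2 has the single candidate 5 ⇒ r8c2=5.
Step 23. [r6c7∈{8}] r6c7 has the single candidate 8, so r6c7=8.
Step 24. [r6c9∈{9}] r6c9 is down to just 9. So r6c9=9.
Step 25. [r1c1∈{3}] r1c1 is down to just 3 ⇒ r1c1=3.
Step 26. [r3c8∈{6}] r3c8 is down to just 6. So r3c8=6.
Step 27. [r2c8∈{3}] r2c8 has the single candidate 3 ⇒ r2c8=3.
Step 28. [r1c3∈{8}] r1c3 is down to just 8, so r1c3=8.
Step 29. [r9c3∈{1}] nothing but 1 survives at r9c3, so r9c3=1.
Step 30. [r6c5∈{5}] r6c5 is down to just 5, so r6c5=5.
Step 31. [r9c1∈{4}] r9c1 is down to just 4 ⇒ r9c1=4.
Step 32. [r7c3∈{7}] r7c3's peers cover all but 7. So r7c3=7.
Step 33. [r4c7∈{1}] only 1 remains possible at r4c7, so r4c7=1.
Step 34. [r1c4∈{5}] only 5 remains possible at r1c4 ⇒ r1c4=5.
Step 35. [r8c5∈{8}] nothing but 8 survives at r8c5, so r8c5=8.

Answer: 3 1 8 5 6 4 9 2 7 / 6 4 9 8 7 2 5 3 1 / 5 7 2 3 9 1 4 6 8 / 8 9 4 7 2 6 1 5 3 / 1 3 5 9 4 8 6 7 2 / 7 2 6 1 5 3 8 4 9 / 2 8 7 4 1 5 3 9 6 / 9 5 3 6 8 7 2 1 4 / 4 6 1 2 3 9 7 8 5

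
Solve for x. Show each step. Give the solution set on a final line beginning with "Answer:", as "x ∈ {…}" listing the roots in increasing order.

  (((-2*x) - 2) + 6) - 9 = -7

Step 1. [(((-2*x) - 2) + 6) - 9 = -7] the outer -9 inverts by adding 9, so sub: ((-2*x) - 2) + 6 = 2.
Step 2. [((-2*x) - 2) + 6 = 2] subtract 6: x sits inside (… + 6). So sub: (-2*x) - 2 = -4.
Step 3. [(-2*x) - 2 = -4] -2 is outermost — add 2 both sides, so sub: -2*x = -2.
Step 4. [-2*x = -2] divide by the outer -2, so div: x = 1.

Answer: x ∈ {1}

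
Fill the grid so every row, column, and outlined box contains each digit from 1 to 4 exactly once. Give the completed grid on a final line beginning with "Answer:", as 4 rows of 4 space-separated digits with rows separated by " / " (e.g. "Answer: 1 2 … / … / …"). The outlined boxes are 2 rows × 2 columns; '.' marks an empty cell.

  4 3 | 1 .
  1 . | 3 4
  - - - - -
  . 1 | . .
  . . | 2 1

Step 1. [r3c1∈{2,3}] r3c1 is the only open cell in row 3 admitting 2 ⇒ r3c1=2.
Step 2. [r4c2∈{4}] r4c2's peers cover all but 4 ⇒ r4c2=4.
Step 3. [r1c4∈{2}] r1c4's peers cover all but 2, so r1c4=2.
Step 4. [r4c1∈{3}] r4c1's peers cover all but 3 ⇒ r4c1=3.
Step 5. [r2c2∈{2}] r2c2 has the single candidate 2 ⇒ r2c2=2.
Step 6. [r3c4∈{3}] nothing but 3 survives at r3c4. So r3c4=3.
Step 7. [r3c3∈{4}] nothing but 4 survives at r3c3. So r3c3=4.

Answer: 4 3 1 2 / 1 2 3 4 / 2 1 4 3 / 3 4 2 1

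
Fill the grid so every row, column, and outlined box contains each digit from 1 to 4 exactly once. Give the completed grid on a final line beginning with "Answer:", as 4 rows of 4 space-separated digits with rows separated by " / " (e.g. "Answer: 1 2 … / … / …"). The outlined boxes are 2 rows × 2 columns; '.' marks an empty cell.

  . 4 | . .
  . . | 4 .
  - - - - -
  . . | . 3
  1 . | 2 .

Step 1. [r2c2∈{1,2,3}] in col 2, 1 fits only at r2c2, so r2c2=1.
Step 2. [r2c4∈{2}] nothing but 2 survives at r2c4. So r2c4=2.
Step 3. [r1c1∈{2,3}] r1c1 is the only open cell in row 1 admitting 2. So r1c1=2.
Step 4. [r3c3∈{1}] only 1 remains possible at r3c3, so r3c3=1.
Step 5. [r4c2∈{3}] r4c2 has the single candidate 3 ⇒ r4c2=3.
Step 6. [r3c2∈{2}] r3c2's peers cover all but 2 ⇒ r3c2=2.
Step 7. [r4c4∈{4}] only 4 remains possible at r4c4. So r4c4=4.
Step 8. [r1c3∈{3}] only 3 remains possible at r1c3. So r1c3=3.
Step 9. [r3c1∈{4}] nothing but 4 survives at r3c1 ⇒ r3c1=4.
Step 10. [r1c4∈{1}] only 1 remains possible at r1c4, so r1c4=1.
Step 11. [r2c1∈{3}] r2c1 is down to just 3, so r2c1=3.

Answer: 2 4 3 1 / 3 1 4 2 / 4 2 1 3 / 1 3 2 4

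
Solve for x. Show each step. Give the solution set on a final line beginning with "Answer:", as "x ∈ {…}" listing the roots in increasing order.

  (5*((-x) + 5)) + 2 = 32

Step 1. [(5*((-x) + 5)) + 2 = 32] subtract 2: x sits inside (… + 2). So sub: 5*((-x) + 5) = 30.
Step 2. [5*((-x) + 5) = 30] 5 out front; divide by 5 ⇒ div: (-x) + 5 = 6.
Step 3. [(-x) + 5 = 6] +5 is outermost — subtract 5 both sides. So sub: -x = 1.
Step 4. [-x = 1] flip signs both sides ⇒ neg: x = -1.

Answer: x ∈ {-1}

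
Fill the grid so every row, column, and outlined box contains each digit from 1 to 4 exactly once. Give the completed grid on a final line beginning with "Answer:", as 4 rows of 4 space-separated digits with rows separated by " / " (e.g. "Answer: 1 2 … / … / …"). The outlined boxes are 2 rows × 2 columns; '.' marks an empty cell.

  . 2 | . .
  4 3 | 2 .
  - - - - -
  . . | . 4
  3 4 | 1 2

Step 1. [r1c4∈{1,3}] 3 has one home in col 4: r1c4, so r1c4=3.
Step 2. [r3c1∈{1,2}] row 3 places 2 nowhere but r3c1 ⇒ r3c1=2.
Step 3. [r1c1∈{1}] only 1 remains possible at r1c1, so r1c1=1.
Step 4. [r2c4∈{1}] r2c4 has the single candidate 1. So r2c4=1.
Step 5. [r3c2∈{1}] r3c2 has the single candidate 1, so r3c2=1.
Step 6. [r3c3∈{3}] r3c3's peers cover all but 3, so r3c3=3.
Step 7. [r1c3∈{4}] r1c3's peers cover all but 4 ⇒ r1c3=4.

Answer: 1 2 4 3 / 4 3 2 1 / 2 1 3 4 / 3 4 1 2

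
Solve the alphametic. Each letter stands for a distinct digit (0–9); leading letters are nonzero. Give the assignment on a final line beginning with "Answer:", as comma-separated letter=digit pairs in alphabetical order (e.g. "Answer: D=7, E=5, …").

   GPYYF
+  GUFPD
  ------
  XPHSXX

Step 1. [col 1: F + D ≡ X (mod 10)] no forcing yet in column 1 (carry-in 0); D=5 is free and consistent — try it ⇒ D=5.
Step 2. [col 1: F + D ≡ X (mod 10)] F=6 is one option consistent with column 1 (F + D ≡ X (mod 10), carry-in 0) — take it ⇒ F=6.
Step 3. [col 1: F + D ≡ X (mod 10)] column 1: given F=6, D=5, carry-in 0, and digits 5,6 already taken and all letters distinct, F+D≡X (mod 10) forces X=1 ⇒ X=1.
Step 4. [col 2: Y + P ≡ X (mod 10)] no forcing yet in column 2 (carry-in 1); Y=3 is free and consistent — try it ⇒ Y=3.
Step 5. [col 2: Y + P ≡ X (mod 10)] in column 2 we have Y+P≡X with carry-in 1; given Y=3, X=1 and digits 1,3,5,6 already taken and all letters distinct, that pins P to 7. So P=7.
Step 6. [col 3: Y + F ≡ S (mod 10)] in column 3 we have Y+F≡S with carry-in 1; given Y=3, F=6 and digits 1,3,5,6,7 already taken and all letters distinct, that pins S to 0 ⇒ S=0.
Step 7. [col 4: P + U ≡ H (mod 10)] column 4: given P=7, carry-in 1, and digits 0,1,3,5,6,7 already taken and all letters distinct, P+U≡H (mod 10) forces H=2, so H=2.
Step 8. [col 4: P + U ≡ H (mod 10)] column 4 reads P+U+carry(1)=H with P=7, H=2; with digits 0,1,2,3,5,6,7 already taken and all letters distinct, the only value for U is 4 ⇒ U=4.
Step 9. [col 5: G + G ≡ P (mod 10)] in column 5 we have G+G≡P with carry-in 1; given P=7 and digits 0,1,2,3,4,5,6,7 already taken and all letters distinct, that pins G to 8 ⇒ G=8.

Answer: D=5, F=6, G=8, H=2, P=7, S=0, U=4, X=1, Y=3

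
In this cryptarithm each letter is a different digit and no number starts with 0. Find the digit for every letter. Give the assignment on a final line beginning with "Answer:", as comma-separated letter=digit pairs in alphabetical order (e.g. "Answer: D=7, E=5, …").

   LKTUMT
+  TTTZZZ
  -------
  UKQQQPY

Step 1. [col 1: T + Z ≡ Y (mod 10)] column 1 (T + Z ≡ Y (mod 10), carry-in 0) doesn't pin Y yet; pick Y=0 and continue. So Y=0.
Step 2. [U] adding two 6-digit numbers gives at most 6+1 digits, and here it does — U is that final carry and must be 1, so U=1.
Step 3. [col 1: T + Z ≡ Y (mod 10)] several values work for T in column 1 (T + Z ≡ Y (mod 10), carry-in 0); try T=7. So T=7.
Step 4. [col 1: T + Z ≡ Y (mod 10)] column 1 reads T+Z+carry(0)=Y with T=7, Y=0; with digits 0,1,7 already taken and all letters distinct, the only value for Z is 3, so Z=3.
Step 5. [col 2: M + Z ≡ P (mod 10)] P=9 is one option consistent with column 2 (M + Z ≡ P (mod 10), carry-in 1) — take it ⇒ P=9.
Step 6. [col 2: M + Z ≡ P (mod 10)] from column 2 (Z=3, P=9, carry-in 1, digits 0,1,3,7,9 already taken and all letters distinct): M must equal 5, so M=5.
Step 7. [col 3: U + Z ≡ Q (mod 10)] column 3: given U=1, Z=3, carry-in 0, and digits 0,1,3,5,7,9 already taken and all letters distinct, U+Z≡Q (mod 10) forces Q=4 ⇒ Q=4.
Step 8. [col 5: K + T ≡ Q (mod 10)] in column 5 we have K+T≡Q with carry-in 1; given T=7, Q=4 and digits 0,1,3,4,5,7,9 already taken and all letters distinct, that pins K to 6 ⇒ K=6.
Step 9. [col 6: L + T ≡ K (mod 10)] from column 6 (T=7, K=6, carry-in 1, digits 0,1,3,4,5,6,7,9 already taken and all letters distinct): L must equal 8. So L=8.

Answer: K=6, L=8, M=5, P=9, Q=4, T=7, U=1, Y=0, Z=3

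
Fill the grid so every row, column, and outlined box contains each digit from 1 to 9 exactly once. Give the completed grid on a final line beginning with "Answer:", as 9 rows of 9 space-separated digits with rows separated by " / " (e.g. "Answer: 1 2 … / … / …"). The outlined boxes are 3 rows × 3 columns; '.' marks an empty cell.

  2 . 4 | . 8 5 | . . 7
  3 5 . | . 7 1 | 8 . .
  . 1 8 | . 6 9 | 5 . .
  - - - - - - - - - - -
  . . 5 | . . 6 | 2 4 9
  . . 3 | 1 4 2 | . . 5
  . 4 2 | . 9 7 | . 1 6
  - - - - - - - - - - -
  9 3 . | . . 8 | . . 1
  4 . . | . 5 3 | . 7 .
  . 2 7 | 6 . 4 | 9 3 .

Step 1. [r6c1∈{8}] r6c1 is down to just 8 ⇒ r6c1=8.
Step 2. [r8c7∈{6}] r8c7's peers cover all but 6 ⇒ r8c7=6.
Step 3. [r3c8∈{2}] nothing but 2 survives at r3c8, so r3c8=2.
Step 4. [r1c4∈{3}] r1c4 has the single candidate 3 ⇒ r1c4=3.
Step 5. [r2c3∈{6,9}] 9 has one home in col 3: r2c3 ⇒ r2c3=9.
Step 6. [r4c2∈{7}] nothing but 7 survives at r4c2 ⇒ r4c2=7.
Step 7. [r2c4∈{2,4}] across row 2, 2 lands solely at r2c4, so r2c4=2.
Step 8. [r1c2∈{6}] r1c2 is down to just 6 ⇒ r1c2=6.
Step 9. [r3c4∈{4}] r3c4 is down to just 4 ⇒ r3c4=4.
Step 10. [r8c9∈{2,8}] in row 8, 2 fits only at r8c9 ⇒ r8c9=2.
Step 11. [r9c1∈{1,5}] row 9 places 5 nowhere but r9c1, so r9c1=5.
Step 12. [r7c5∈{2}] only 2 remains possible at r7c5. So r7c5=2.
Step 13. [r3c1∈{7}] nothing but 7 survives at r3c1 ⇒ r3c1=7.
Step 14. [r4c1∈{1}] r4c1 has the single candidate 1, so r4c1=1.
Step 15. [r1c7∈{1}] r1c7's peers cover all but 1, so r1c7=1.
Step 16. [r5c8∈{8}] only 8 remains possible at r5c8. So r5c8=8.
Step 17. [r8c3∈{1}] r8c3's peers cover all but 1. So r8c3=1.
Step 18. [r3c9∈{3}] only 3 remains possible at r3c9 ⇒ r3c9=3.
Step 19. [r1c8∈{9}] r1c8's peers cover all but 9 ⇒ r1c8=9.
Step 20. [r9c5∈{1}] r9c5 has the single candidate 1. So r9c5=1.
Step 21. [r5c1∈{6}] r5c1's peers cover all but 6 ⇒ r5c1=6.
Step 22. [r4c4∈{8}] nothing but 8 survives at r4c4, so r4c4=8.
Step 23. [r4c5∈{3}] r4c5's peers cover all but 3. So r4c5=3.
Step 24. [r8c4∈{9}] only 9 remains possible at r8c4, so r8c4=9.
Step 25. [r9c9∈{8}] r9c9 is down to just 8, so r9c9=8.
Step 26. [r5c2∈{9}] r5c2 is down to just 9 ⇒ r5c2=9.
Step 27. [r7c8∈{5}] r7c8 is down to just 5. So r7c8=5.
Step 28. [r7c4∈{7}] only 7 remains possible at r7c4, so r7c4=7.
Step 29. [r8c2∈{8}] r8c2 has the single candidate 8 ⇒ r8c2=8.
Step 30. [r2c8∈{6}] r2c8 is down to just 6 ⇒ r2c8=6.
Step 31. [r7c7∈{4}] r7c7 is down to just 4, so r7c7=4.
Step 32. [r6c7∈{3}] only 3 remains possible at r6c7. So r6c7=3.
Step 33. [r5c7∈{7}] r5c7 has the single candidate 7 ⇒ r5c7=7.
Step 34. [r6c4∈{5}] only 5 remains possible at r6c4, so r6c4=5.
Step 35. [r2c9∈{4}] r2c9 has the single candidate 4 ⇒ r2c9=4.
Step 36. [r7c3∈{6}] nothing but 6 survives at r7c3. So r7c3=6.

Answer: 2 6 4 3 8 5 1 9 7 / 3 5 9 2 7 1 8 6 4 / 7 1 8 4 6 9 5 2 3 / 1 7 5 8 3 6 2 4 9 / 6 9 3 1 4 2 7 8 5 / 8 4 2 5 9 7 3 1 6 / 9 3 6 7 2 8 4 5 1 / 4 8 1 9 5 3 6 7 2 / 5 2 7 6 1 4 9 3 8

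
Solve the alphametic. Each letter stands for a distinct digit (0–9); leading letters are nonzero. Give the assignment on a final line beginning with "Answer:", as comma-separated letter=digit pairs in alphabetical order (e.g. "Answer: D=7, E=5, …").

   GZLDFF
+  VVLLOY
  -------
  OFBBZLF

Step 1. [col 1: F + Y ≡ F (mod 10)] column 1: given nothing yet, carry-in 0, and all letters distinct, none taken yet, F+Y≡F (mod 10) forces Y=0 ⇒ Y=0.
Step 2. [col 1: F + Y ≡ F (mod 10)] several values work for F in column 1 (F + Y ≡ F (mod 10), carry-in 0); try F=3. So F=3.
Step 3. [col 2: F + O ≡ L (mod 10)] several values work for L in column 2 (F + O ≡ L (mod 10), carry-in 0); try L=4 ⇒ L=4.
Step 4. [col 2: F + O ≡ L (mod 10)] column 2: given F=3, L=4, carry-in 0, and digits 0,3,4 already taken and all letters distinct, F+O≡L (mod 10) forces O=1 ⇒ O=1.
Step 5. [col 3: D + L ≡ Z (mod 10)] column 3 (D + L ≡ Z (mod 10), carry-in 0) doesn't pin D yet; pick D=8 and continue, so D=8.
Step 6. [col 3: D + L ≡ Z (mod 10)] column 3: given D=8, L=4, carry-in 0, and digits 0,1,3,4,8 already taken and all letters distinct, D+L≡Z (mod 10) forces Z=2, so Z=2.
Step 7. [col 4: L + L ≡ B (mod 10)] column 4: given L=4, carry-in 1, and digits 0,1,2,3,4,8 already taken and all letters distinct, L+L≡B (mod 10) forces B=9, so B=9.
Step 8. [col 5: Z + V ≡ B (mod 10)] column 5: given Z=2, B=9, carry-in 0, and digits 0,1,2,3,4,8,9 already taken and all letters distinct, Z+V≡B (mod 10) forces V=7. So V=7.
Step 9. [col 6: G + V ≡ F (mod 10)] column 6: given V=7, F=3, carry-in 0, and digits 0,1,2,3,4,7,8,9 already taken and all letters distinct, G+V≡F (mod 10) forces G=6, so G=6.

Answer: B=9, D=8, F=3, G=6, L=4, O=1, V=7, Y=0, Z=2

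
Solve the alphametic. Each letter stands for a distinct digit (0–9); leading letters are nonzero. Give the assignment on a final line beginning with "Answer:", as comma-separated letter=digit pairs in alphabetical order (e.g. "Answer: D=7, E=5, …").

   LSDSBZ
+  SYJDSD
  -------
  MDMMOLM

Step 1. [col 1: Z + D ≡ M (mod 10)] several values work for M in column 1 (Z + D ≡ M (mod 10), carry-in 0); try M=1. So M=1.
Step 2. [col 1: Z + D ≡ M (mod 10)] column 1 (Z + D ≡ M (mod 10), carry-in 0) doesn't pin D yet; pick D=2 and continue. So D=2.
Step 3. [col 1: Z + D ≡ M (mod 10)] column 1: given D=2, M=1, carry-in 0, and digits 1,2 already taken and all letters distinct, Z+D≡M (mod 10) forces Z=9 ⇒ Z=9.
Step 4. [col 2: B + S ≡ L (mod 10)] column 2 (B + S ≡ L (mod 10), carry-in 1) doesn't pin S yet; pick S=7 and continue, so S=7.
Step 5. [col 2: B + S ≡ L (mod 10)] L=4 is one option consistent with column 2 (B + S ≡ L (mod 10), carry-in 1) — take it, so L=4.
Step 6. [col 2: B + S ≡ L (mod 10)] column 2: given S=7, L=4, carry-in 1, and digits 1,2,4,7,9 already taken and all letters distinct, B+S≡L (mod 10) forces B=6 ⇒ B=6.
Step 7. [col 3: S + D ≡ O (mod 10)] from column 3 (S=7, D=2, carry-in 1, digits 1,2,4,6,7,9 already taken and all letters distinct): O must equal 0, so O=0.
Step 8. [col 4: D + J ≡ M (mod 10)] in column 4 we have D+J≡M with carry-in 1; given D=2, M=1 and digits 0,1,2,4,6,7,9 already taken and all letters distinct, that pins J to 8 ⇒ J=8.
Step 9. [col 5: S + Y ≡ M (mod 10)] column 5: given S=7, M=1, carry-in 1, and digits 0,1,2,4,6,7,8,9 already taken and all letters distinct, S+Y≡M (mod 10) forces Y=3. So Y=3.

Answer: B=6, D=2, J=8, L=4, M=1, O=0, S=7, Y=3, Z=9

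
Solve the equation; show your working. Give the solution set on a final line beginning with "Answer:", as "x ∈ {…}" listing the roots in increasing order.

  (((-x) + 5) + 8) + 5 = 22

Step 1. [(((-x) + 5) + 8) + 5 = 22] subtract 5: x sits inside (… + 5) ⇒ sub: ((-x) + 5) + 8 = 17.
Step 2. [((-x) + 5) + 8 = 17] peel the +8: subtract 8 from each side ⇒ sub: (-x) + 5 = 9.
Step 3. [(-x) + 5 = 9] +5 is outermost — subtract 5 both sides. So sub: -x = 4.
Step 4. [-x = 4] leading − — multiply by −1 ⇒ neg: x = -4.

Answer: x ∈ {-4}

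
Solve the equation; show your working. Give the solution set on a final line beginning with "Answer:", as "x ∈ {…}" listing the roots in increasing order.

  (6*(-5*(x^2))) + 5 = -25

Step 1. [(6*(-5*(x^2))) + 5 = -25] +5 is outermost — subtract 5 both sides, so sub: 6*(-5*(x^2)) = -30.
Step 2. [6*(-5*(x^2)) = -30] 6 out front; divide by 6 ⇒ div: -5*(x^2) = -5.
Step 3. [-5*(x^2) = -5] divide by the outer -5, so div: x^2 = 1.
Step 4. [x^2 = 1] √ both sides: 1 ≥ 0 gives two branches ⇒ sqrt: x = 1 or -1.

Answer: x ∈ {-1, 1}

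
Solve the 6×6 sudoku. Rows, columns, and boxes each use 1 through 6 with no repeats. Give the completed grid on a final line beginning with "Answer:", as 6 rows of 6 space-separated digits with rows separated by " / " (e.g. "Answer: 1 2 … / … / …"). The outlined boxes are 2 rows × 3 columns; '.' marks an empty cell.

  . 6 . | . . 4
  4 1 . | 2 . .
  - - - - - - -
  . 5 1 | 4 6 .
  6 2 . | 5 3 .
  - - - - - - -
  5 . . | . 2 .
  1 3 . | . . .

Step 1. [r2c6∈{3,5,6}] across row 2, 6 lands solely at r2c6 ⇒ r2c6=6.
Step 2. [r1c4∈{1,3}] r1c4 is the only open cell in box 2 admitting 3. So r1c4=3.
Step 3. [r2c5∈{5}] nothing but 5 survives at r2c5. So r2c5=5.
Step 4. [r6c3∈{2,4,6}] 2 has one home in row 6: r6c3, so r6c3=2.
Step 5. [r5c4∈{1,6}] col 4 places 1 nowhere but r5c4. So r5c4=1.
Step 6. [r5c3∈{4,6}] in row 5, 6 fits only at r5c3 ⇒ r5c3=6.
Step 7. [r1c5∈{1}] r1c5's peers cover all but 1 ⇒ r1c5=1.
Step 8. [r4c6∈{1}] only 1 remains possible at r4c6 ⇒ r4c6=1.
Step 9. [r6c4∈{6}] r6c4's peers cover all but 6. So r6c4=6.
Step 10. [r6c6∈{5}] r6c6's peers cover all but 5 ⇒ r6c6=5.
Step 11. [r6c5∈{4}] r6c5 has the single candidate 4, so r6c5=4.
Step 12. [r3c1∈{3}] only 3 remains possible at r3c1 ⇒ r3c1=3.
Step 13. [r1c1∈{2}] nothing but 2 survives at r1c1, so r1c1=2.
Step 14. [r3c6∈{2}] r3c6 has the single candidate 2, so r3c6=2.
Step 15. [r5c2∈{4}] r5c2 has the single candidate 4, so r5c2=4.
Step 16. [r1c3∈{5}] only 5 remains possible at r1c3 ⇒ r1c3=5.
Step 17. [r4c3∈{4}] nothing but 4 survives at r4c3 ⇒ r4c3=4.
Step 18. [r5c6∈{3}] nothing but 3 survives at r5c6, so r5c6=3.
Step 19. [r2c3∈{3}] r2c3 has the single candidate 3. So r2c3=3.

Answer: 2 6 5 3 1 4 / 4 1 3 2 5 6 / 3 5 1 4 6 2 / 6 2 4 5 3 1 / 5 4 6 1 2 3 / 1 3 2 6 4 5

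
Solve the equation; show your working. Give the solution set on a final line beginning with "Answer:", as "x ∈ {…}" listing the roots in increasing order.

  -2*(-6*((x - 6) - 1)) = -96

Step 1. [-2*(-6*((x - 6) - 1)) = -96] -2 out front; divide by -2. So div: -6*((x - 6) - 1) = 48.
Step 2. [-6*((x - 6) - 1) = 48] leading coefficient -6: divide by -6, so div: (x - 6) - 1 = -8.
Step 3. [(x - 6) - 1 = -8] peel the -1: add 1 from each side, so sub: x - 6 = -7.
Step 4. [x - 6 = -7] peel the -6: add 6 from each side, so sub: x = -1.

Answer: x ∈ {-1}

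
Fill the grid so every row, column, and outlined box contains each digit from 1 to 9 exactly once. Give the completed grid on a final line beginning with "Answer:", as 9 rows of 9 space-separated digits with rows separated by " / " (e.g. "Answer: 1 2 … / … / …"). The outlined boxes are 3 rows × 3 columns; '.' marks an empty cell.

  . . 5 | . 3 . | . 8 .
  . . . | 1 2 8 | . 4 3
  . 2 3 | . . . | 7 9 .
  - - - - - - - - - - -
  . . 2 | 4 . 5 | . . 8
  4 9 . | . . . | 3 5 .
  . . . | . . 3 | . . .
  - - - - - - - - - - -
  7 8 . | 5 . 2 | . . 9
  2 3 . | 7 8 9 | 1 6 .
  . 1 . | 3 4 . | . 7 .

Step 1. [r3c4∈{6}] r3c4's peers cover all but 6, so r3c4=6.
Step 2. [r5c6∈{1,6,7}] r5c6 is the only open cell in col 6 admitting 1. So r5c6=1.
Step 3. [r6c3∈{1,6,7,8}] across col 3, 1 lands solely at r6c3, so r6c3=1.
Step 4. [r9c1∈{5,6,9}] box 7 places 5 nowhere but r9c1, so r9c1=5.
Step 5. [r9c9∈{2}] r9c9's peers cover all but 2 ⇒ r9c9=2.
Step 6. [r5c3∈{6,7,8}] 8 has one home in col 3: r5c3 ⇒ r5c3=8.
Step 7. [r6c1∈{6}] r6c1 has the single candidate 6 ⇒ r6c1=6.
Step 8. [r2c3∈{6,7,9}] r2c3 is the only open cell in col 3 admitting 7, so r2c3=7.
Step 9. [r7c7∈{4}] only 4 remains possible at r7c7. So r7c7=4.
Step 10. [r9c6∈{6}] only 6 remains possible at r9c6. So r9c6=6.
Step 11. [r6c8∈{2}] r6c8 is down to just 2 ⇒ r6c8=2.
Step 12. [r6c7∈{9}] r6c7's peers cover all but 9 ⇒ r6c7=9.
Step 13. [r6c5∈{7}] nothing but 7 survives at r6c5. So r6c5=7.
Step 14. [r4c7∈{6}] r4c7 is down to just 6 ⇒ r4c7=6.
Step 15. [r1c2∈{4,6}] in col 2, 4 fits only at r1c2. So r1c2=4.
Step 16. [r1c9∈{1,6}] r1c9 is the only open cell in row 1 admitting 6 ⇒ r1c9=6.
Step 17. [r1c1∈{1,9}] in row 1, 1 fits only at r1c1 ⇒ r1c1=1.
Step 18. [r8c9∈{5}] nothing but 5 survives at r8c9. So r8c9=5.
Step 19. [r4c1∈{3}] nothing but 3 survives at r4c1 ⇒ r4c1=3.
Step 20. [r2c2∈{6}] r2c2 is down to just 6, so r2c2=6.
Step 21. [r1c6∈{7}] r1c6 has the single candidate 7 ⇒ r1c6=7.
Step 22. [r9c7∈{8}] r9c7 has the single candidate 8 ⇒ r9c7=8.
Step 23. [r7c8∈{3}] r7c8 is down to just 3 ⇒ r7c8=3.
Step 24. [r6c4∈{8}] only 8 remains possible at r6c4. So r6c4=8.
Step 25. [r4c5∈{9}] r4c5 is down to just 9, so r4c5=9.
Step 26. [r9c3∈{9}] nothing but 9 survives at r9c3. So r9c3=9.
Step 27. [r4c2∈{7}] r4c2's peers cover all but 7. So r4c2=7.
Step 28. [r4c8∈{1}] nothing but 1 survives at r4c8, so r4c8=1.
Step 29. [r1c7∈{2}] r1c7's peers cover all but 2, so r1c7=2.
Step 30. [r3c1∈{8}] nothing but 8 survives at r3c1, so r3c1=8.
Step 31. [r5c5∈{6}] r5c5 has the single candidate 6 ⇒ r5c5=6.
Step 32. [r1c4∈{9}] r1c4 has the single candidate 9. So r1c4=9.
Step 33. [r3c6∈{4}] r3c6 has the single candidate 4, so r3c6=4.
Step 34. [r3c9∈{1}] r3c9's peers cover all but 1. So r3c9=1.
Step 35. [r7c3∈{6}] only 6 remains possible at r7c3. So r7c3=6.
Step 36. [r6c9∈{4}] r6c9's peers cover all but 4, so r6c9=4.
Step 37. [r5c9∈{7}] r5c9 is down to just 7. So r5c9=7.
Step 38. [r2c1∈{9}] nothing but 9 survives at r2c1. So r2c1=9.
Step 39. [r3c5∈{5}] nothing but 5 survives at r3c5 ⇒ r3c5=5.
Step 40. [r2c7∈{5}] only 5 remains possible at r2c7. So r2c7=5.
Step 41. [r8c3∈{4}] r8c3 has the single candidate 4. So r8c3=4.
Step 42. [r5c4∈{2}] r5c4 is down to just 2. So r5c4=2.
Step 43. [r6c2∈{5}] r6c2 has the single candidate 5 ⇒ r6c2=5.
Step 44. [r7c5∈{1}] nothing but 1 survives at r7c5 ⇒ r7c5=1.

Answer: 1 4 5 9 3 7 2 8 6 / 9 6 7 1 2 8 5 4 3 / 8 2 3 6 5 4 7 9 1 / 3 7 2 4 9 5 6 1 8 / 4 9 8 2 6 1 3 5 7 / 6 5 1 8 7 3 9 2 4 / 7 8 6 5 1 2 4 3 9 / 2 3 4 7 8 9 1 6 5 / 5 1 9 3 4 6 8 7 2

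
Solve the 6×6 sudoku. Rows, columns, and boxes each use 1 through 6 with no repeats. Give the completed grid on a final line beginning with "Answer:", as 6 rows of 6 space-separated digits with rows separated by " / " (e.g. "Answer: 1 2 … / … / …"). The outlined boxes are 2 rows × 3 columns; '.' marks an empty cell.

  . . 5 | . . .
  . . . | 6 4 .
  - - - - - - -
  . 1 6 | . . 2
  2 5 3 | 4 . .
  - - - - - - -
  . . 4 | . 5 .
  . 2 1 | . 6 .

Step 1. [r6c4∈{3}] only 3 remains possible at r6c4 ⇒ r6c4=3.
Step 2. [r2c2∈{3}] r2c2 has the single candidate 3 ⇒ r2c2=3.
Step 3. [r5c6∈{1}] only 1 remains possible at r5c6. So r5c6=1.
Step 4. [r1c5∈{1,2,3}] r1c5 is the only open cell in col 5 admitting 2 ⇒ r1c5=2.
Step 5. [r1c2∈{4,6}] r1c2 is the only open cell in col 2 admitting 4. So r1c2=4.
Step 6. [r1c1∈{1,6}] across row 1, 6 lands solely at r1c1 ⇒ r1c1=6.
Step 7. [r5c2∈{6}] r5c2 has the single candidate 6 ⇒ r5c2=6.
Step 8. [r1c4∈{1}] nothing but 1 survives at r1c4. So r1c4=1.
Step 9. [r5c4∈{2}] r5c4 is down to just 2. So r5c4=2.
Step 10. [r1c6∈{3}] r1c6's peers cover all but 3 ⇒ r1c6=3.
Step 11. [r4c6∈{6}] r4c6 is down to just 6 ⇒ r4c6=6.
Step 12. [r3c4∈{5}] r3c4 has the single candidate 5. So r3c4=5.
Step 13. [r6c6∈{4}] r6c6 is down to just 4, so r6c6=4.
Step 14. [r4c5∈{1}] nothing but 1 survives at r4c5. So r4c5=1.
Step 15. [r2c3∈{2}] r2c3 has the single candidate 2 ⇒ r2c3=2.
Step 16. [r2c6∈{5}] r2c6 is down to just 5. So r2c6=5.
Step 17. [r3c5∈{3}] nothing but 3 survives at r3c5 ⇒ r3c5=3.
Step 18. [r2c1∈{1}] only 1 remains possible at r2c1 ⇒ r2c1=1.
Step 19. [r5c1∈{3}] r5c1 is down to just 3, so r5c1=3.
Step 20. [r3c1∈{4}] r3c1's peers cover all but 4 ⇒ r3c1=4.
Step 21. [r6c1∈{5}] r6c1 is down to just 5. So r6c1=5.

Answer: 6 4 5 1 2 3 / 1 3 2 6 4 5 / 4 1 6 5 3 2 / 2 5 3 4 1 6 / 3 6 4 2 5 1 / 5 2 1 3 6 4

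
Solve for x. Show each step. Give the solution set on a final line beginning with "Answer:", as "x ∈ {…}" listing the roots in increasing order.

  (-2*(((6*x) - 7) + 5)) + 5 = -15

Step 1. [(-2*(((6*x) - 7) + 5)) + 5 = -15] subtract 5: x sits inside (… + 5), so sub: -2*(((6*x) - 7) + 5) = -20.
Step 2. [-2*(((6*x) - 7) + 5) = -20] -2 out front; divide by -2. So div: ((6*x) - 7) + 5 = 10.
Step 3. [((6*x) - 7) + 5 = 10] the outer +5 inverts by subtracting 5, so sub: (6*x) - 7 = 5.
Step 4. [(6*x) - 7 = 5] -7 is outermost — add 7 both sides, so sub: 6*x = 12.
Step 5. [6*x = 12] leading coefficient 6: divide by 6, so div: x = 2.

Answer: x ∈ {2}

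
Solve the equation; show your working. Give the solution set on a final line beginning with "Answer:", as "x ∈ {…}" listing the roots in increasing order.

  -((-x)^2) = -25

Step 1. [-((-x)^2) = -25] flip signs both sides. So neg: (-x)^2 = 25.
Step 2. [(-x)^2 = 25] 25 ≥ 0, LHS is (·)² — take ±√, so sqrt: -x = 5 or -5.
Step 3. [-x = 5 or -5] leading − — multiply by −1, so neg: x = -5 or 5.

Answer: x ∈ {-5, 5}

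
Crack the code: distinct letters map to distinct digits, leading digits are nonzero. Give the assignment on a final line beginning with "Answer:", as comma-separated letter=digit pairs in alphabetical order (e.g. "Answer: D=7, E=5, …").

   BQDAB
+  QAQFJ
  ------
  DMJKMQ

Step 1. [col 1: B + J ≡ Q (mod 10)] column 1 (B + J ≡ Q (mod 10), carry-in 0) doesn't pin B yet; pick B=8 and continue. So B=8.
Step 2. [col 1: B + J ≡ Q (mod 10)] J=7 is one option consistent with column 1 (B + J ≡ Q (mod 10), carry-in 0) — take it, so J=7.
Step 3. [col 1: B + J ≡ Q (mod 10)] in column 1 we have B+J≡Q with carry-in 0; given B=8, J=7 and digits 7,8 already taken and all letters distinct, that pins Q to 5, so Q=5.
Step 4. [col 2: A + F ≡ M (mod 10)] column 2 (A + F ≡ M (mod 10), carry-in 1) doesn't pin M yet; pick M=3 and continue ⇒ M=3.
Step 5. [D] the sum has 6 digits but both addends have 5; that extra leading digit D is the final carry, namely 1. So D=1.
Step 6. [col 2: A + F ≡ M (mod 10)] F=0 is one option consistent with column 2 (A + F ≡ M (mod 10), carry-in 1) — take it, so F=0.
Step 7. [col 2: A + F ≡ M (mod 10)] from column 2 (F=0, M=3, carry-in 1, digits 0,1,3,5,7,8 already taken and all letters distinct): A must equal 2, so A=2.
Step 8. [col 3: D + Q ≡ K (mod 10)] column 3 reads D+Q+carry(0)=K with D=1, Q=5; with digits 0,1,2,3,5,7,8 already taken and all letters distinct, the only value for K is 6, so K=6.

Answer: A=2, B=8, D=1, F=0, J=7, K=6, M=3, Q=5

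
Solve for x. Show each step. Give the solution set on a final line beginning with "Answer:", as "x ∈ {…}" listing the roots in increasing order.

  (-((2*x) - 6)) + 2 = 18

Step 1. [(-((2*x) - 6)) + 2 = 18] the outer +2 inverts by subtracting 2 ⇒ sub: -((2*x) - 6) = 16.
Step 2. [-((2*x) - 6) = 16] leading − — multiply by −1 ⇒ neg: (2*x) - 6 = -16.
Step 3. [(2*x) - 6 = -16] 2 | LHS and 2 | -16: pull 2 out. So factor: x - 3 = -8.
Step 4. [x - 3 = -8] -3 is outermost — add 3 both sides. So sub: x = -5.

Answer: x ∈ {-5}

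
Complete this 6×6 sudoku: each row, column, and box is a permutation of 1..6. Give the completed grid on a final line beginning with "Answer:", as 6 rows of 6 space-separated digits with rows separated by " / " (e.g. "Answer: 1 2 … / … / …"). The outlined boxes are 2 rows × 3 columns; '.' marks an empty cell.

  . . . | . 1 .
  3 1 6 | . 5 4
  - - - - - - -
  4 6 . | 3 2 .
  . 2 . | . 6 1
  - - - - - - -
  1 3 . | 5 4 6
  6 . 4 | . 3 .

Step 1. [r1c1∈{2,5}] 2 has one home in col 1: r1c1. So r1c1=2.
Step 2. [r1c3∈{5}] only 5 remains possible at r1c3. So r1c3=5.
Step 3. [r2c4∈{2}] r2c4 is down to just 2, so r2c4=2.
Step 4. [r6c2∈{5}] only 5 remains possible at r6c2 ⇒ r6c2=5.
Step 5. [r6c4∈{1}] only 1 remains possible at r6c4, so r6c4=1.
Step 6. [r4c1∈{5}] nothing but 5 survives at r4c1 ⇒ r4c1=5.
Step 7. [r1c2∈{4}] r1c2 is down to just 4, so r1c2=4.
Step 8. [r1c6∈{3}] r1c6 has the single candidate 3. So r1c6=3.
Step 9. [r5c3∈{2}] only 2 remains possible at r5c3, so r5c3=2.
Step 10. [r6c6∈{2}] only 2 remains possible at r6c6. So r6c6=2.
Step 11. [r4c4∈{4}] r4c4's peers cover all but 4. So r4c4=4.
Step 12. [r1c4∈{6}] r1c4 is down to just 6 ⇒ r1c4=6.
Step 13. [r4c3∈{3}] r4c3 has the single candidate 3. So r4c3=3.
Step 14. [r3c6∈{5}] only 5 remains possible at r3c6, so r3c6=5.
Step 15. [r3c3∈{1}] r3c3 is down to just 1, so r3c3=1.

Answer: 2 4 5 6 1 3 / 3 1 6 2 5 4 / 4 6 1 3 2 5 / 5 2 3 4 6 1 / 1 3 2 5 4 6 / 6 5 4 1 3 2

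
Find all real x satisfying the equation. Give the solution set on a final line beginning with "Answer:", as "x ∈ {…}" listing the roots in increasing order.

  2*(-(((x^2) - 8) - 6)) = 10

Step 1. [2*(-(((x^2) - 8) - 6)) = 10] 2·(inner) — divide through by 2 ⇒ div: -(((x^2) - 8) - 6) = 5.
Step 2. [-(((x^2) - 8) - 6) = 5] LHS negated; negate both sides ⇒ neg: ((x^2) - 8) - 6 = -5.
Step 3. [((x^2) - 8) - 6 = -5] peel the -6: add 6 from each side ⇒ sub: (x^2) - 8 = 1.
Step 4. [(x^2) - 8 = 1] the outer -8 inverts by adding 8 ⇒ sub: x^2 = 9.
Step 5. [x^2 = 9] LHS squared, RHS 9 ≥ 0: apply √ (±) ⇒ sqrt: x = 3 or -3.

Answer: x ∈ {-3, 3}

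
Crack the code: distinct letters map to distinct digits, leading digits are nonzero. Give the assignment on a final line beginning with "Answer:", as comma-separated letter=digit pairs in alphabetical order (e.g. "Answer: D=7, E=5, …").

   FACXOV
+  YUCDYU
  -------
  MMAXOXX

Step 1. [col 1: V + U ≡ X (mod 10)] no forcing yet in column 1 (carry-in 0); V=4 is free and consistent — try it ⇒ V=4.
Step 2. [col 1: V + U ≡ X (mod 10)] several values work for U in column 1 (V + U ≡ X (mod 10), carry-in 0); try U=9. So U=9.
Step 3. [col 1: V + U ≡ X (mod 10)] in column 1 we have V+U≡X with carry-in 0; given V=4, U=9 and digits 4,9 already taken and all letters distinct, that pins X to 3 ⇒ X=3.
Step 4. [col 2: O + Y ≡ X (mod 10)] column 2 (O + Y ≡ X (mod 10), carry-in 1) doesn't pin O yet; pick O=0 and continue, so O=0.
Step 5. [col 2: O + Y ≡ X (mod 10)] column 2 reads O+Y+carry(1)=X with O=0, X=3; with digits 0,3,4,9 already taken and all letters distinct, the only value for Y is 2. So Y=2.
Step 6. [col 3: X + D ≡ O (mod 10)] column 3 reads X+D+carry(0)=O with X=3, O=0; with digits 0,2,3,4,9 already taken and all letters distinct, the only value for D is 7. So D=7.
Step 7. [M] the sum has 7 digits but both addends have 6; that extra leading digit M is the final carry, namely 1. So M=1.
Step 8. [col 4: C + C ≡ X (mod 10)] in column 4 we have C+C≡X with carry-in 1; given X=3 and digits 0,1,2,3,4,7,9 already taken and all letters distinct, that pins C to 6 ⇒ C=6.
Step 9. [col 5: A + U ≡ A (mod 10)] several values work for A in column 5 (A + U ≡ A (mod 10), carry-in 1); try A=5, so A=5.
Step 10. [col 6: F + Y ≡ M (mod 10)] column 6 reads F+Y+carry(1)=M with Y=2, M=1; with digits 0,1,2,3,4,5,6,7,9 already taken and all letters distinct, the only value for F is 8 ⇒ F=8.

Answer: A=5, C=6, D=7, F=8, M=1, O=0, U=9, V=4, X=3, Y=2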